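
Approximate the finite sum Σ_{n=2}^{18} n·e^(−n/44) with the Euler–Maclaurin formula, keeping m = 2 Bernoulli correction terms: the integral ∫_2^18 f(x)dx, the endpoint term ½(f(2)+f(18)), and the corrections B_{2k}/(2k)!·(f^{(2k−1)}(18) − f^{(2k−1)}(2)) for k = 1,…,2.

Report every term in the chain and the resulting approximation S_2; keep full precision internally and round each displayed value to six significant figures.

Integral: ∫_2^18 x·e^(−x/44) dx = 121.975.
Endpoint term: (f(2) + f(18))/2 = (1.91113 + 11.9566)/2 = 6.93385.
So far: 128.909.
k=1: B_{2}/(2)! × [f^{(1)}(18) − f^{(1)}(2)] = 1/12 × (0.392514 − 0.912128) = -0.0433012.
Partial sum through k=1: 128.866.
k=2: B_{4}/(4)! × [f^{(3)}(18) − f^{(3)}(2)] = −1/720 × (0.000888957 − 0.00145829) = 7.90743e-07.

S_2 ≈ 128.866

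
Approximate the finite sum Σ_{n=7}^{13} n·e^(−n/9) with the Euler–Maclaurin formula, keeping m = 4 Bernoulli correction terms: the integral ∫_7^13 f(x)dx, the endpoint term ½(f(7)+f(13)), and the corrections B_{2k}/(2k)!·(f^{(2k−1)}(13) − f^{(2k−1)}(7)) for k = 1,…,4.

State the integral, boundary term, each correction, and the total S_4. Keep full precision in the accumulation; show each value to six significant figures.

S_4 ≈ 22.5776

Integral: ∫_7^13 x·e^(−x/9) dx = 19.4537.
Boundary: ½(f(7) + f(13)) = ½(3.21598 + 3.06640) = 3.14119.
So far: 22.5948.
k=1: B_{2}/(2)! × [f^{(1)}(13) − f^{(1)}(7)] = 1/12 × (-0.104834 − 0.102095) = -0.0172441.
After k=1: 22.5776.
k=2: B_{4}/(4)! × [f^{(3)}(13) − f^{(3)}(7)] = −1/720 × (0.00452988 − 0.0126043) = 1.12144e-05.
After k=2: 22.5776.
k=3: B_{6}/(6)! × [f^{(5)}(13) − f^{(5)}(7)] = 1/30240 × (0.000127827 − 0.000295656) = -5.54989e-09.
After k=3: 22.5776.
k=4: B_{8}/(8)! × [f^{(7)}(13) − f^{(7)}(7)] = −1/1209600 × (2.46580e-06 − 5.37905e-06) = 2.40844e-12.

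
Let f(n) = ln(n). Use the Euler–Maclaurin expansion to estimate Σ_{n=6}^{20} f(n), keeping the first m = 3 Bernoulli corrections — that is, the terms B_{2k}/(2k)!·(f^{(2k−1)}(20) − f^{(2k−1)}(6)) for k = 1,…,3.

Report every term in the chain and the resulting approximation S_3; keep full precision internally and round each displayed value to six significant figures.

∫_6^20 ln(x) dx evaluates to 35.1641.
½[f(6) + f(20)] = ½[1.79176 + 2.99573] = 2.39375.
Integral + boundary = 37.5578.
Order-1 term: 1/12 · (0.0500000 − 0.166667) = -0.00972222.
Running total after k=1: 37.5481.
Order-2 term: −1/720 · (0.000250000 − 0.00925926) = 1.25129e-05.
Running total after k=2: 37.5481.
Order-3 term: 1/30240 · (7.50000e-06 − 0.00308642) = -1.01816e-07.

S_3 ≈ 37.5481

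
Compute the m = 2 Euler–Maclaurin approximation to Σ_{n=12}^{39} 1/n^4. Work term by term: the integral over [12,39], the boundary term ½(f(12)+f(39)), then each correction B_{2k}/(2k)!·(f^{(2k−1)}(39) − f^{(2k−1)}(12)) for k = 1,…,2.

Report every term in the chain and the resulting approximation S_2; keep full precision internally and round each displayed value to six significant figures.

S_2 ≈ 0.000212942

∫_12^39 1/x^4 dx evaluates to 0.000187282.
½[f(12) + f(39)] = ½[4.82253e-05 + 4.32257e-07] = 2.43288e-05.
Running total after boundary: 0.000211611.
Correction k=1: B_{2}/2! · (f^{(1)}(39) − f^{(1)}(12)) = 1/12 · (-4.43340e-08 − (-1.60751e-05)) = 1.33590e-06.
Partial sum through k=1: 0.000212947.
Correction k=2: B_{4}/4! · (f^{(3)}(39) − f^{(3)}(12)) = −1/720 · (-8.74438e-10 − (-3.34898e-06)) = -4.65015e-09.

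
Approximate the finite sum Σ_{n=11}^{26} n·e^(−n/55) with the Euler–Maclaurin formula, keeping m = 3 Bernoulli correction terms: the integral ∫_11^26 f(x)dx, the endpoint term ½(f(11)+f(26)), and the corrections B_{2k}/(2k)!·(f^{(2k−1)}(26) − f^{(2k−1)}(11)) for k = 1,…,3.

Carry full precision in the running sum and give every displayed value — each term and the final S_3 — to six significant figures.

Integral: ∫_11^26 x·e^(−x/55) dx = 195.191.
Endpoint term: (f(11) + f(26))/2 = (9.00604 + 16.2058)/2 = 12.6059.
Integral + boundary = 207.797.
Order-1 term: 1/12 · (0.328649 − 0.654985) = -0.0271946.
Partial sum through k=1: 207.770.
Order-2 term: −1/720 · (0.000520744 − 0.000757833) = 3.29292e-07.
Partial sum through k=2: 207.770.
Order-3 term: 1/30240 · (3.08378e-07 − 4.29469e-07) = -4.00433e-12.

S_3 ≈ 207.770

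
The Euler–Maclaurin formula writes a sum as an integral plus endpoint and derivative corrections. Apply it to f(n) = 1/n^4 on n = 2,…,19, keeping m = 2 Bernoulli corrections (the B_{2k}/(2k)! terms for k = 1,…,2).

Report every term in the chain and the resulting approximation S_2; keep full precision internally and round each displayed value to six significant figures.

Integral: ∫_2^19 1/x^4 dx = 0.0416181.
Boundary: ½(f(2) + f(19)) = ½(0.0625000 + 7.67336e-06) = 0.0312538.
Running total after boundary: 0.0728719.
Correction k=1: B_{2}/2! · (f^{(1)}(19) − f^{(1)}(2)) = 1/12 · (-1.61544e-06 − (-0.125000)) = 0.0104165.
Running total after k=1: 0.0832884.
Correction k=2: B_{4}/4! · (f^{(3)}(19) − f^{(3)}(2)) = −1/720 · (-1.34247e-07 − (-0.937500)) = -0.00130208.

S_2 ≈ 0.0819864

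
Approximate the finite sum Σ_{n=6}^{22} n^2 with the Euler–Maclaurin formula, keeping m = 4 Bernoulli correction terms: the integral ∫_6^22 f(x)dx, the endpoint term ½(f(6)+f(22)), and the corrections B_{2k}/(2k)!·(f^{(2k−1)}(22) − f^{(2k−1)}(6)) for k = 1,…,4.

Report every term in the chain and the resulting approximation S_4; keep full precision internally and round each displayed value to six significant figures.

The integral term ∫_6^22 x^2 dx = 3477.33.
½[f(6) + f(22)] = ½[36.0000 + 484.000] = 260.000.
Integral + boundary = 3737.33.
Correction k=1: B_{2}/2! · (f^{(1)}(22) − f^{(1)}(6)) = 1/12 · (44.0000 − 12.0000) = 2.66667.
After k=1: 3740.00.
Correction k=2: B_{4}/4! · (f^{(3)}(22) − f^{(3)}(6)) = −1/720 · (0.00000 − 0.00000) = 0.00000.
After k=2: 3740.00.
Correction k=3: B_{6}/6! · (f^{(5)}(22) − f^{(5)}(6)) = 1/30240 · (0.00000 − 0.00000) = 0.00000.
After k=3: 3740.00.
Correction k=4: B_{8}/8! · (f^{(7)}(22) − f^{(7)}(6)) = −1/1209600 · (0.00000 − 0.00000) = 0.00000.

S_4 ≈ 3740.00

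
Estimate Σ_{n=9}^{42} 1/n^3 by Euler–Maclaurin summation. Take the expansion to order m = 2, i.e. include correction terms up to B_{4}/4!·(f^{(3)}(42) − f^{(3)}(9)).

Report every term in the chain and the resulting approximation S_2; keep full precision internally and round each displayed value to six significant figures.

The integral term ∫_9^42 1/x^3 dx = 0.00588939.
½[f(9) + f(42)] = ½[0.00137174 + 1.34975e-05] = 0.000692620.
So far: 0.00658201.
k=1: B_{2}/(2)! × [f^{(1)}(42) − f^{(1)}(9)] = 1/12 × (-9.64104e-07 − (-0.000457247)) = 3.80236e-05.
Running total after k=1: 0.00662004.
k=2: B_{4}/(4)! × [f^{(3)}(42) − f^{(3)}(9)] = −1/720 × (-1.09309e-08 − (-0.000112901)) = -1.56791e-07.

S_2 ≈ 0.00661988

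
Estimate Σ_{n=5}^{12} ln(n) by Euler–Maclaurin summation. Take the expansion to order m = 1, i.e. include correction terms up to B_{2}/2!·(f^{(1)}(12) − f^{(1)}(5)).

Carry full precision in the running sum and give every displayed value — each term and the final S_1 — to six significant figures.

S_1 ≈ 16.8091

Integral: ∫_5^12 ln(x) dx = 14.7717.
Endpoint term: (f(5) + f(12))/2 = (1.60944 + 2.48491)/2 = 2.04717.
So far: 16.8189.
Order-1 term: 1/12 · (0.0833333 − 0.200000) = -0.00972222.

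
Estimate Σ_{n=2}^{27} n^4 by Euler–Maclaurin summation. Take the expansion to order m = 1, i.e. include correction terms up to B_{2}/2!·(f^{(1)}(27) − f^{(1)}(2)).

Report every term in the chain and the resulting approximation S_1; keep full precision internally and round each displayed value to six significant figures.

S_1 ≈ 3.14206e+06

Integral: ∫_2^27 x^4 dx = 2.86978e+06.
½[f(2) + f(27)] = ½[16.0000 + 531441] = 265728.
So far: 3.13550e+06.
Correction k=1: B_{2}/2! · (f^{(1)}(27) − f^{(1)}(2)) = 1/12 · (78732.0 − 32.0000) = 6558.33.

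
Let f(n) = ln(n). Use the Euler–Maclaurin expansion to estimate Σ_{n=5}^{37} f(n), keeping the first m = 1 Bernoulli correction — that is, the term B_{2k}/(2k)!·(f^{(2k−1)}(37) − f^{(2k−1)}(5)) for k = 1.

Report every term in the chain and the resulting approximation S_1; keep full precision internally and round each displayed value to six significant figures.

∫_5^37 ln(x) dx evaluates to 93.5568.
Endpoint term: (f(5) + f(37))/2 = (1.60944 + 3.61092)/2 = 2.61018.
So far: 96.1670.
k=1: B_{2}/(2)! × [f^{(1)}(37) − f^{(1)}(5)] = 1/12 × (0.0270270 − 0.200000) = -0.0144144.

S_1 ≈ 96.1525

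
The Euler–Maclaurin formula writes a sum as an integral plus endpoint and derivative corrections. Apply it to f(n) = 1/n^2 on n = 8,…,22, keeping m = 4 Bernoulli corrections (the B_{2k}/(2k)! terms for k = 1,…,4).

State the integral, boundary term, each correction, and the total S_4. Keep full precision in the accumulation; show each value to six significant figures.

The integral term ∫_8^22 1/x^2 dx = 0.0795455.
Endpoint term: (f(8) + f(22))/2 = (0.0156250 + 0.00206612)/2 = 0.00884556.
So far: 0.0883910.
k=1: B_{2}/(2)! × [f^{(1)}(22) − f^{(1)}(8)] = 1/12 × (-0.000187829 − (-0.00390625)) = 0.000309868.
Running total after k=1: 0.0887009.
k=2: B_{4}/(4)! × [f^{(3)}(22) − f^{(3)}(8)] = −1/720 × (-4.65691e-06 − (-0.000732422)) = -1.01078e-06.
Running total after k=2: 0.0886999.
k=3: B_{6}/(6)! × [f^{(5)}(22) − f^{(5)}(8)] = 1/30240 × (-2.88651e-07 − (-0.000343323)) = 1.13437e-08.
Running total after k=3: 0.0886999.
k=4: B_{8}/(8)! × [f^{(7)}(22) − f^{(7)}(8)] = −1/1209600 × (-3.33977e-08 − (-0.000300407)) = -2.48325e-10.

S_4 ≈ 0.0886999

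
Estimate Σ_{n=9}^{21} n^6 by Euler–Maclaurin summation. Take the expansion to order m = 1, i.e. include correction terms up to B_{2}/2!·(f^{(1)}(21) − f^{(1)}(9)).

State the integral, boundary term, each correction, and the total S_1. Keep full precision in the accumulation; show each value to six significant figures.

Integral: ∫_9^21 x^6 dx = 2.56615e+08.
Endpoint term: (f(9) + f(21))/2 = (531441 + 8.57661e+07)/2 = 4.31488e+07.
So far: 2.99764e+08.
Correction k=1: B_{2}/2! · (f^{(1)}(21) − f^{(1)}(9)) = 1/12 · (2.45046e+07 − 354294) = 2.01253e+06.

S_1 ≈ 3.01776e+08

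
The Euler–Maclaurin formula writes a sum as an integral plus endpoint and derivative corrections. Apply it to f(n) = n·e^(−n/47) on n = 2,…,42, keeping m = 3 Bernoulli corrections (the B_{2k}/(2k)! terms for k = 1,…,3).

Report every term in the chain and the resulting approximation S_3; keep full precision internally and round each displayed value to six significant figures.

∫_2^42 x·e^(−x/47) dx evaluates to 495.485.
½[f(2) + f(42)] = ½[1.91668 + 17.1853] = 9.55097.
Integral + boundary = 505.036.
k=1: B_{2}/(2)! × [f^{(1)}(42) − f^{(1)}(2)] = 1/12 × (0.0435291 − 0.917559) = -0.0728358.
Running total after k=1: 504.963.
k=2: B_{4}/(4)! × [f^{(3)}(42) − f^{(3)}(2)] = −1/720 × (0.000390165 − 0.00128304) = 1.24011e-06.
Running total after k=2: 504.963.
k=3: B_{6}/(6)! × [f^{(5)}(42) − f^{(5)}(2)] = 1/30240 × (3.44330e-07 − 9.73612e-07) = -2.08096e-11.

S_3 ≈ 504.963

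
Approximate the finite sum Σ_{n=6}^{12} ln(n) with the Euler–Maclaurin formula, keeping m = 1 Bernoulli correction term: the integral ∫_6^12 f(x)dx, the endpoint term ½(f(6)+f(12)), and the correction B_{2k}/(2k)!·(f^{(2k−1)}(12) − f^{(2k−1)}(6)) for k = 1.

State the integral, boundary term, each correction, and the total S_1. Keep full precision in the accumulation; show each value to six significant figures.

S_1 ≈ 15.1997

Integral: ∫_6^12 ln(x) dx = 13.0683.
Endpoint term: (f(6) + f(12))/2 = (1.79176 + 2.48491)/2 = 2.13833.
Integral + boundary = 15.2067.
Order-1 term: 1/12 · (0.0833333 − 0.166667) = -0.00694444.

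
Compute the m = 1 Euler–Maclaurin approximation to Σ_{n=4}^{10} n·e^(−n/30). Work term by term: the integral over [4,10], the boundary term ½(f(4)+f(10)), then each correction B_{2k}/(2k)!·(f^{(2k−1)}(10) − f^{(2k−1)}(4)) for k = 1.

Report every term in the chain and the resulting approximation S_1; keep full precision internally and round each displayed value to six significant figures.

∫_4^10 x·e^(−x/30) dx evaluates to 32.8392.
Boundary: ½(f(4) + f(10)) = ½(3.50069 + 7.16531) = 5.33300.
Running total after boundary: 38.1722.
Order-1 term: 1/12 · (0.477688 − 0.758484) = -0.0233997.

S_1 ≈ 38.1488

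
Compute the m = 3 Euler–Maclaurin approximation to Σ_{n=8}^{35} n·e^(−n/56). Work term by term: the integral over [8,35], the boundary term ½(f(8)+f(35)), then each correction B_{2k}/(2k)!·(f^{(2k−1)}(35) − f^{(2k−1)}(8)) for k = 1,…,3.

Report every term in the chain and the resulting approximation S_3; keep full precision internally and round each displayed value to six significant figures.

S_3 ≈ 391.988

Integral: ∫_8^35 x·e^(−x/56) dx = 379.198.
Boundary: ½(f(8) + f(35)) = ½(6.93502 + 18.7341) = 12.8346.
Integral + boundary = 392.033.
Order-1 term: 1/12 · (0.200723 − 0.743038) = -0.0451929.
After k=1: 391.988.
Order-2 term: −1/720 · (0.000405372 − 0.000789794) = 5.33920e-07.
After k=2: 391.988.
Order-3 term: 1/30240 · (2.38118e-07 − 4.28141e-07) = -6.28383e-12.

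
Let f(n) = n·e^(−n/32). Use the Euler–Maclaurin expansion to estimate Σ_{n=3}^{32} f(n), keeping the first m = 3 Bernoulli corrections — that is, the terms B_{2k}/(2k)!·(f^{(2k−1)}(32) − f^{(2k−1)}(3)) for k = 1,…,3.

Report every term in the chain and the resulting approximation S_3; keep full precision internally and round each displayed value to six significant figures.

S_3 ≈ 273.538

∫_3^32 x·e^(−x/32) dx evaluates to 266.355.
½[f(3) + f(32)] = ½[2.73153 + 11.7721] = 7.25184.
Integral + boundary = 273.606.
Order-1 term: 1/12 · (0.00000 − 0.825150) = -0.0687625.
Running total after k=1: 273.538.
Order-2 term: −1/720 · (0.000718515 − 0.00258415) = 2.59116e-06.
Running total after k=2: 273.538.
Order-3 term: 1/30240 · (1.40335e-06 − 4.26025e-06) = -9.44741e-11.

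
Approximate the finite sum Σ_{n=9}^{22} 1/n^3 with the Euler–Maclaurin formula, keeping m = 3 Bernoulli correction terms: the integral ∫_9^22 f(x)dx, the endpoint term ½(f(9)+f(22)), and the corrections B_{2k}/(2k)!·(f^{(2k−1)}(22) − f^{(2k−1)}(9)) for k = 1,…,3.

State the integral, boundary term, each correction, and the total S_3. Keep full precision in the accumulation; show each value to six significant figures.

S_3 ≈ 0.00590949

∫_9^22 1/x^3 dx evaluates to 0.00513978.
Boundary: ½(f(9) + f(22)) = ½(0.00137174 + 9.39144e-05) = 0.000732828.
So far: 0.00587261.
k=1: B_{2}/(2)! × [f^{(1)}(22) − f^{(1)}(9)] = 1/12 × (-1.28065e-05 − (-0.000457247)) = 3.70367e-05.
After k=1: 0.00590965.
k=2: B_{4}/(4)! × [f^{(3)}(22) − f^{(3)}(9)] = −1/720 × (-5.29194e-07 − (-0.000112901)) = -1.56071e-07.
After k=2: 0.00590949.
k=3: B_{6}/(6)! × [f^{(5)}(22) − f^{(5)}(9)] = 1/30240 × (-4.59218e-08 − (-5.85410e-05)) = 1.93436e-09.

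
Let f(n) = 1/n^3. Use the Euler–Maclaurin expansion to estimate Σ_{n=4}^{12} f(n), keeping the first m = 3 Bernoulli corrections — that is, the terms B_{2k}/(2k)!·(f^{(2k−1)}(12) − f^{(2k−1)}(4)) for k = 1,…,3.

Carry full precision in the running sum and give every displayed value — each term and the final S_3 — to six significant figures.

∫_4^12 1/x^3 dx evaluates to 0.0277778.
Boundary: ½(f(4) + f(12)) = ½(0.0156250 + 0.000578704) = 0.00810185.
Running total after boundary: 0.0358796.
Correction k=1: B_{2}/2! · (f^{(1)}(12) − f^{(1)}(4)) = 1/12 · (-0.000144676 − (-0.0117188)) = 0.000964506.
Running total after k=1: 0.0368441.
Correction k=2: B_{4}/4! · (f^{(3)}(12) − f^{(3)}(4)) = −1/720 · (-2.00939e-05 − (-0.0146484)) = -2.03171e-05.
Running total after k=2: 0.0368238.
Correction k=3: B_{6}/6! · (f^{(5)}(12) − f^{(5)}(4)) = 1/30240 · (-5.86071e-06 − (-0.0384521)) = 1.27137e-06.

S_3 ≈ 0.0368251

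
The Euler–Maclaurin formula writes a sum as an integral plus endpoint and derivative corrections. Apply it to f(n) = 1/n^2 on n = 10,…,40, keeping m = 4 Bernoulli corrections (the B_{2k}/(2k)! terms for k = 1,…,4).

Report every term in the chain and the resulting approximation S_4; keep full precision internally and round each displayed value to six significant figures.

S_4 ≈ 0.0804762

The integral term ∫_10^40 1/x^2 dx = 0.0750000.
Endpoint term: (f(10) + f(40))/2 = (0.0100000 + 0.000625000)/2 = 0.00531250.
So far: 0.0803125.
Order-1 term: 1/12 · (-3.12500e-05 − (-0.00200000)) = 0.000164063.
Running total after k=1: 0.0804766.
Order-2 term: −1/720 · (-2.34375e-07 − (-0.000240000)) = -3.33008e-07.
Running total after k=2: 0.0804762.
Order-3 term: 1/30240 · (-4.39453e-09 − (-7.20000e-05)) = 2.38081e-09.
Running total after k=3: 0.0804762.
Order-4 term: −1/1209600 · (-1.53809e-10 − (-4.03200e-05)) = -3.33332e-11.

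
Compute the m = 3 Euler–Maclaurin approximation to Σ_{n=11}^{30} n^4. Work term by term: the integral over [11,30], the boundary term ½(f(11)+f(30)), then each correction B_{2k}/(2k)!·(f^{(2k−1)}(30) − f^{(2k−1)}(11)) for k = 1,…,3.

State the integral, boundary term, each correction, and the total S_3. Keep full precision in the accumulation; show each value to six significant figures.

The integral term ∫_11^30 x^4 dx = 4.82779e+06.
½[f(11) + f(30)] = ½[14641.0 + 810000] = 412320.
Integral + boundary = 5.24011e+06.
Order-1 term: 1/12 · (108000 − 5324.00) = 8556.33.
After k=1: 5.24867e+06.
Order-2 term: −1/720 · (720.000 − 264.000) = -0.633333.
After k=2: 5.24867e+06.
Order-3 term: 1/30240 · (0.00000 − 0.00000) = 0.00000.

S_3 ≈ 5.24867e+06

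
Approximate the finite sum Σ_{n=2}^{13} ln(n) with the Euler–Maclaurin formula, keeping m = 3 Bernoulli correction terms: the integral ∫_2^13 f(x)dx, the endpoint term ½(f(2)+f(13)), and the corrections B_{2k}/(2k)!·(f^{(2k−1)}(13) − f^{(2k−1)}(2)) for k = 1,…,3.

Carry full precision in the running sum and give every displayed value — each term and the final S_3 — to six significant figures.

∫_2^13 ln(x) dx evaluates to 20.9580.
Endpoint term: (f(2) + f(13))/2 = (0.693147 + 2.56495)/2 = 1.62905.
Integral + boundary = 22.5871.
Correction k=1: B_{2}/2! · (f^{(1)}(13) − f^{(1)}(2)) = 1/12 · (0.0769231 − 0.500000) = -0.0352564.
Running total after k=1: 22.5518.
Correction k=2: B_{4}/4! · (f^{(3)}(13) − f^{(3)}(2)) = −1/720 · (0.000910332 − 0.250000) = 0.000345958.
Running total after k=2: 22.5522.
Correction k=3: B_{6}/6! · (f^{(5)}(13) − f^{(5)}(2)) = 1/30240 · (6.46390e-05 − 0.750000) = -2.47994e-05.

S_3 ≈ 22.5522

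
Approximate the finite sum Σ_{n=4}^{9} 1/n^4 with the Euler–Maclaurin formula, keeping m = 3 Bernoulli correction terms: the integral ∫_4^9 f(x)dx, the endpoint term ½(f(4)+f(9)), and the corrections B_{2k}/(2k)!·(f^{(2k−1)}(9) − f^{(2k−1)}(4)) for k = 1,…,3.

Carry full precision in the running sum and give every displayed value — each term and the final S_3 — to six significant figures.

S_3 ≈ 0.00709100

∫_4^9 1/x^4 dx evaluates to 0.00475109.
Boundary: ½(f(4) + f(9)) = ½(0.00390625 + 0.000152416) = 0.00202933.
So far: 0.00678042.
Order-1 term: 1/12 · (-6.77404e-05 − (-0.00390625)) = 0.000319876.
Running total after k=1: 0.00710029.
Order-2 term: −1/720 · (-2.50890e-05 − (-0.00732422)) = -1.01377e-05.
Running total after k=2: 0.00709016.
Order-3 term: 1/30240 · (-1.73455e-05 − (-0.0256348)) = 8.47137e-07.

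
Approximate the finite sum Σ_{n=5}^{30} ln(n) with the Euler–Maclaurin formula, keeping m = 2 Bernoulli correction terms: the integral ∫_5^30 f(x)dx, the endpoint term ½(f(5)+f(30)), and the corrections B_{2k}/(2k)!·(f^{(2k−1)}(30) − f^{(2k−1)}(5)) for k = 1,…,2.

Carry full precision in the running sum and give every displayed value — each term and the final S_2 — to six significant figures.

S_2 ≈ 71.4802

∫_5^30 ln(x) dx evaluates to 68.9887.
Boundary: ½(f(5) + f(30)) = ½(1.60944 + 3.40120) = 2.50532.
Running total after boundary: 71.4940.
Order-1 term: 1/12 · (0.0333333 − 0.200000) = -0.0138889.
After k=1: 71.4802.
Order-2 term: −1/720 · (7.40741e-05 − 0.0160000) = 2.21193e-05.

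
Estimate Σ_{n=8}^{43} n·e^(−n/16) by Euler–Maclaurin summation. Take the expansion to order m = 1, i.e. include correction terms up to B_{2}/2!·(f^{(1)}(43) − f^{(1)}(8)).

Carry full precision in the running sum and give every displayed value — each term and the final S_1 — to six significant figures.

The integral term ∫_8^43 x·e^(−x/16) dx = 168.668.
½[f(8) + f(43)] = ½[4.85225 + 2.92619] = 3.88922.
Running total after boundary: 172.557.
k=1: B_{2}/(2)! × [f^{(1)}(43) − f^{(1)}(8)] = 1/12 × (-0.114836 − 0.303265) = -0.0348418.

S_1 ≈ 172.522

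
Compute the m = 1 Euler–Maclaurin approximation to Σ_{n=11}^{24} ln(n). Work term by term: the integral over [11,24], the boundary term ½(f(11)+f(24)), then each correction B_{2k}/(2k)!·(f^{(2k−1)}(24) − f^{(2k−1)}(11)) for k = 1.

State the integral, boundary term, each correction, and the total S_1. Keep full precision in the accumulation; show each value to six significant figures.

The integral term ∫_11^24 ln(x) dx = 36.8964.
½[f(11) + f(24)] = ½[2.39790 + 3.17805] = 2.78797.
So far: 39.6844.
Order-1 term: 1/12 · (0.0416667 − 0.0909091) = -0.00410354.

S_1 ≈ 39.6803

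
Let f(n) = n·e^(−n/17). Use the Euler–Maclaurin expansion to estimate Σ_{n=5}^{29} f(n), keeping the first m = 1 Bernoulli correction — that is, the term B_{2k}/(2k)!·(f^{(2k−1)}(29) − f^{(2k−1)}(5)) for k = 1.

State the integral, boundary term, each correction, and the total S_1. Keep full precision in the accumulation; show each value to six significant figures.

∫_5^29 x·e^(−x/17) dx evaluates to 136.680.
Endpoint term: (f(5) + f(29))/2 = (3.72594 + 5.26675)/2 = 4.49635.
So far: 141.176.
Order-1 term: 1/12 · (-0.128197 − 0.526016) = -0.0545177.

S_1 ≈ 141.122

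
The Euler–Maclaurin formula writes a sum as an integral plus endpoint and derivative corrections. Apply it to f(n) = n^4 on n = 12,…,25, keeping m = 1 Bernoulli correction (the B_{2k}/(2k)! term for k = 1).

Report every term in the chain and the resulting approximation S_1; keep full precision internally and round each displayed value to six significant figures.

The integral term ∫_12^25 x^4 dx = 1.90336e+06.
Boundary: ½(f(12) + f(25)) = ½(20736.0 + 390625) = 205680.
Integral + boundary = 2.10904e+06.
Order-1 term: 1/12 · (62500.0 − 6912.00) = 4632.33.

S_1 ≈ 2.11367e+06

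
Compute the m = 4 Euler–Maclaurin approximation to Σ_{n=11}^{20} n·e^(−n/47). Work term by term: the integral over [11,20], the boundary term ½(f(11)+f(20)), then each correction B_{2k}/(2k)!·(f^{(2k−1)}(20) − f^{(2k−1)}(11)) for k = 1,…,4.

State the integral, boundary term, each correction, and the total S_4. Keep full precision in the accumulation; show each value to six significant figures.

S_4 ≈ 110.402

The integral term ∫_11^20 x·e^(−x/47) dx = 99.5342.
Endpoint term: (f(11) + f(20))/2 = (8.70461 + 13.0684)/2 = 10.8865.
So far: 110.421.
Correction k=1: B_{2}/2! · (f^{(1)}(20) − f^{(1)}(11)) = 1/12 · (0.375370 − 0.606124) = -0.0192295.
Running total after k=1: 110.402.
Correction k=2: B_{4}/4! · (f^{(3)}(20) − f^{(3)}(11)) = −1/720 · (0.000761528 − 0.000990847) = 3.18499e-07.
Running total after k=2: 110.402.
Correction k=3: B_{6}/6! · (f^{(5)}(20) − f^{(5)}(11)) = 1/30240 · (6.12552e-07 − 7.72886e-07) = -5.30204e-12.
Running total after k=3: 110.402.
Correction k=4: B_{8}/8! · (f^{(7)}(20) − f^{(7)}(11)) = −1/1209600 · (3.98536e-10 − 4.96705e-10) = 8.11586e-17.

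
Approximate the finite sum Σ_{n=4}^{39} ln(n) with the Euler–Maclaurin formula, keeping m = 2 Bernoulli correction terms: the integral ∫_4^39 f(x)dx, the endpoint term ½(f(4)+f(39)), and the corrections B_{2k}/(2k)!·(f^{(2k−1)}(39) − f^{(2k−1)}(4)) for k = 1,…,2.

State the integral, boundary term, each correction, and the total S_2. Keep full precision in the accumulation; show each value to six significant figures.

S_2 ≈ 104.840

The integral term ∫_4^39 ln(x) dx = 102.334.
Endpoint term: (f(4) + f(39))/2 = (1.38629 + 3.66356)/2 = 2.52493.
Integral + boundary = 104.859.
k=1: B_{2}/(2)! × [f^{(1)}(39) − f^{(1)}(4)] = 1/12 × (0.0256410 − 0.250000) = -0.0186966.
Partial sum through k=1: 104.840.
k=2: B_{4}/(4)! × [f^{(3)}(39) − f^{(3)}(4)] = −1/720 × (3.37160e-05 − 0.0312500) = 4.33559e-05.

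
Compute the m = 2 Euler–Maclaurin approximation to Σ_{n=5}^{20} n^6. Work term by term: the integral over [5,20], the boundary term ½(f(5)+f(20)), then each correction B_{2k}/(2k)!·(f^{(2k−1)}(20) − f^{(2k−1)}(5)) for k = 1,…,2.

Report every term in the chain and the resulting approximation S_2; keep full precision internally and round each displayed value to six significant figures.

S_2 ≈ 2.16451e+08

Integral: ∫_5^20 x^6 dx = 1.82846e+08.
Endpoint term: (f(5) + f(20))/2 = (15625.0 + 6.40000e+07)/2 = 3.20078e+07.
Running total after boundary: 2.14854e+08.
Order-1 term: 1/12 · (1.92000e+07 − 18750.0) = 1.59844e+06.
Partial sum through k=1: 2.16452e+08.
Order-2 term: −1/720 · (960000 − 15000.0) = -1312.50.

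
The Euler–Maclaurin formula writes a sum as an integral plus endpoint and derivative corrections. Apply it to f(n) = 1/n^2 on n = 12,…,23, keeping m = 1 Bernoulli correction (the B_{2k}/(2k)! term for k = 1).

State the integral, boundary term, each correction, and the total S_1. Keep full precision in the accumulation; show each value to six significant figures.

S_1 ≈ 0.0443552

The integral term ∫_12^23 1/x^2 dx = 0.0398551.
½[f(12) + f(23)] = ½[0.00694444 + 0.00189036] = 0.00441740.
So far: 0.0442725.
k=1: B_{2}/(2)! × [f^{(1)}(23) − f^{(1)}(12)] = 1/12 × (-0.000164379 − (-0.00115741)) = 8.27524e-05.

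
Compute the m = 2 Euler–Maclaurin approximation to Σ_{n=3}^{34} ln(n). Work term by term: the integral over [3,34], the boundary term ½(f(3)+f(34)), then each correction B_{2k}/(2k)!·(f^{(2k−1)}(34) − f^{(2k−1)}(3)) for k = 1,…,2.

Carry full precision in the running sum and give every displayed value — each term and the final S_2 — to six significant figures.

S_2 ≈ 87.8877

Integral: ∫_3^34 ln(x) dx = 85.6004.
Endpoint term: (f(3) + f(34))/2 = (1.09861 + 3.52636)/2 = 2.31249.
So far: 87.9129.
Correction k=1: B_{2}/2! · (f^{(1)}(34) − f^{(1)}(3)) = 1/12 · (0.0294118 − 0.333333) = -0.0253268.
Partial sum through k=1: 87.8876.
Correction k=2: B_{4}/4! · (f^{(3)}(34) − f^{(3)}(3)) = −1/720 · (5.08854e-05 − 0.0740741) = 0.000102810.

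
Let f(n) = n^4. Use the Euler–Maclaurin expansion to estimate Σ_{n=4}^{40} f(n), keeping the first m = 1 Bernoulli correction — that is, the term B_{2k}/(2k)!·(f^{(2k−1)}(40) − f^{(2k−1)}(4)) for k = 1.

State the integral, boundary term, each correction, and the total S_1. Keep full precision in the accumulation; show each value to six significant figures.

S_1 ≈ 2.17812e+07

Integral: ∫_4^40 x^4 dx = 2.04798e+07.
Endpoint term: (f(4) + f(40))/2 = (256.000 + 2.56000e+06)/2 = 1.28013e+06.
So far: 2.17599e+07.
k=1: B_{2}/(2)! × [f^{(1)}(40) − f^{(1)}(4)] = 1/12 × (256000 − 256.000) = 21312.0.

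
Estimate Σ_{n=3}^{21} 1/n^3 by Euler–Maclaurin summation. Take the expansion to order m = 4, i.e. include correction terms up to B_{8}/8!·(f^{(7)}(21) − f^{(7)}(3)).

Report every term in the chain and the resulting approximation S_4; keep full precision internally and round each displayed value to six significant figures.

Integral: ∫_3^21 1/x^3 dx = 0.0544218.
Endpoint term: (f(3) + f(21))/2 = (0.0370370 + 0.000107980)/2 = 0.0185725.
Integral + boundary = 0.0729943.
Correction k=1: B_{2}/2! · (f^{(1)}(21) − f^{(1)}(3)) = 1/12 · (-1.54257e-05 − (-0.0370370)) = 0.00308513.
Running total after k=1: 0.0760794.
Correction k=2: B_{4}/4! · (f^{(3)}(21) − f^{(3)}(3)) = −1/720 · (-6.99577e-07 − (-0.0823045)) = -0.000114311.
Running total after k=2: 0.0759651.
Correction k=3: B_{6}/6! · (f^{(5)}(21) − f^{(5)}(3)) = 1/30240 · (-6.66264e-08 − (-0.384088)) = 1.27013e-05.
Running total after k=3: 0.0759778.
Correction k=4: B_{8}/8! · (f^{(7)}(21) − f^{(7)}(3)) = −1/1209600 · (-1.08778e-08 − (-3.07270)) = -2.54026e-06.

S_4 ≈ 0.0759753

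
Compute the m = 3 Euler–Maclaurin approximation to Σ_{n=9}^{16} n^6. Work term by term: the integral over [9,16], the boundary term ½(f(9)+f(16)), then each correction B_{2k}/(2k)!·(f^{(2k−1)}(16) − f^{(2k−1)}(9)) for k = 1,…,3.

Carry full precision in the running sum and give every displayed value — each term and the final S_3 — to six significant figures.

S_3 ≈ 4.68132e+07

The integral term ∫_9^16 x^6 dx = 3.76646e+07.
Boundary: ½(f(9) + f(16)) = ½(531441 + 1.67772e+07) = 8.65433e+06.
Running total after boundary: 4.63190e+07.
Order-1 term: 1/12 · (6.29146e+06 − 354294) = 494764.
Running total after k=1: 4.68137e+07.
Order-2 term: −1/720 · (491520 − 87480.0) = -561.167.
Running total after k=2: 4.68132e+07.
Order-3 term: 1/30240 · (11520.0 − 6480.00) = 0.166667.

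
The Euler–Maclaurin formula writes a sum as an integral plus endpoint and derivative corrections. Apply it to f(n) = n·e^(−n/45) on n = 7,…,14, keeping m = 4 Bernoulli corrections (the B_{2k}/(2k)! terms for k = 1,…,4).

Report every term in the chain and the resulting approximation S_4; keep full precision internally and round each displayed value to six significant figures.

The integral term ∫_7^14 x·e^(−x/45) dx = 57.7593.
Endpoint term: (f(7) + f(14))/2 = (5.99158 + 10.2569)/2 = 8.12422.
Running total after boundary: 65.8835.
Correction k=1: B_{2}/2! · (f^{(1)}(14) − f^{(1)}(7)) = 1/12 · (0.504702 − 0.722793) = -0.0181743.
Running total after k=1: 65.8653.
Correction k=2: B_{4}/4! · (f^{(3)}(14) − f^{(3)}(7)) = −1/720 · (0.000972823 − 0.00120231) = 3.18728e-07.
Running total after k=2: 65.8653.
Correction k=3: B_{6}/6! · (f^{(5)}(14) − f^{(5)}(7)) = 1/30240 · (8.37734e-07 − 1.01120e-06) = -5.73631e-12.
Running total after k=3: 65.8653.
Correction k=4: B_{8}/8! · (f^{(7)}(14) − f^{(7)}(7)) = −1/1209600 · (5.90154e-10 − 7.05515e-10) = 9.53715e-17.

S_4 ≈ 65.8653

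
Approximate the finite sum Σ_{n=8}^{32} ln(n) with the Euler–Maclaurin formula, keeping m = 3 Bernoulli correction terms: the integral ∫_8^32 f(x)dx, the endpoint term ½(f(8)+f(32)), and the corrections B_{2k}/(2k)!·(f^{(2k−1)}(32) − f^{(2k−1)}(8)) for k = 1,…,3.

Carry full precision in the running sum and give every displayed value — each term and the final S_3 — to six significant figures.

Integral: ∫_8^32 ln(x) dx = 70.2680.
Boundary: ½(f(8) + f(32)) = ½(2.07944 + 3.46574) = 2.77259.
So far: 73.0406.
Order-1 term: 1/12 · (0.0312500 − 0.125000) = -0.00781250.
Running total after k=1: 73.0328.
Order-2 term: −1/720 · (6.10352e-05 − 0.00390625) = 5.34058e-06.
Running total after k=2: 73.0328.
Order-3 term: 1/30240 · (7.15256e-07 − 0.000732422) = -2.41966e-08.

S_3 ≈ 73.0328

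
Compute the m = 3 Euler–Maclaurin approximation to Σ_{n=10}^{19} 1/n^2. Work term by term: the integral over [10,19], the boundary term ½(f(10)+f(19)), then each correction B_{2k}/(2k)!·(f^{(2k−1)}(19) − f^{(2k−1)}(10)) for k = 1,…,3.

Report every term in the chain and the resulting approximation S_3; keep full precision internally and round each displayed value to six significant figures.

S_3 ≈ 0.0538955

Integral: ∫_10^19 1/x^2 dx = 0.0473684.
Boundary: ½(f(10) + f(19)) = ½(0.0100000 + 0.00277008) = 0.00638504.
Running total after boundary: 0.0537535.
k=1: B_{2}/(2)! × [f^{(1)}(19) − f^{(1)}(10)] = 1/12 × (-0.000291588 − (-0.00200000)) = 0.000142368.
Running total after k=1: 0.0538958.
k=2: B_{4}/(4)! × [f^{(3)}(19) − f^{(3)}(10)] = −1/720 × (-9.69267e-06 − (-0.000240000)) = -3.19871e-07.
Running total after k=2: 0.0538955.
k=3: B_{6}/(6)! × [f^{(5)}(19) − f^{(5)}(10)] = 1/30240 × (-8.05485e-07 − (-7.20000e-05)) = 2.35432e-09.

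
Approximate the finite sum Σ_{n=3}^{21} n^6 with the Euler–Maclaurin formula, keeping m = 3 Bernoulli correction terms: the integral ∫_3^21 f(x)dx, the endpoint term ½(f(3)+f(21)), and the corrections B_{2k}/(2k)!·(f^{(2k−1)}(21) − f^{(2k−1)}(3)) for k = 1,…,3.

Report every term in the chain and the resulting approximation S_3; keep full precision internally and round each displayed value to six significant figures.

S_3 ≈ 3.02222e+08

∫_3^21 x^6 dx evaluates to 2.57298e+08.
Boundary: ½(f(3) + f(21)) = ½(729.000 + 8.57661e+07) = 4.28834e+07.
Running total after boundary: 3.00181e+08.
k=1: B_{2}/(2)! × [f^{(1)}(21) − f^{(1)}(3)] = 1/12 × (2.45046e+07 − 1458.00) = 2.04193e+06.
After k=1: 3.02223e+08.
k=2: B_{4}/(4)! × [f^{(3)}(21) − f^{(3)}(3)] = −1/720 × (1.11132e+06 − 3240.00) = -1539.00.
After k=2: 3.02222e+08.
k=3: B_{6}/(6)! × [f^{(5)}(21) − f^{(5)}(3)] = 1/30240 × (15120.0 − 2160.00) = 0.428571.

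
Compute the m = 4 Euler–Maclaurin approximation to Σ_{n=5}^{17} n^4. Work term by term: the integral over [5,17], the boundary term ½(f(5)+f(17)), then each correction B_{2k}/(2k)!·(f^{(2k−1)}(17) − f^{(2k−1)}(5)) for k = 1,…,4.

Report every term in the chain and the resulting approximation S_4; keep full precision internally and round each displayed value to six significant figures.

∫_5^17 x^4 dx evaluates to 283346.
½[f(5) + f(17)] = ½[625.000 + 83521.0] = 42073.0.
Running total after boundary: 325419.
Order-1 term: 1/12 · (19652.0 − 500.000) = 1596.00.
Running total after k=1: 327015.
Order-2 term: −1/720 · (408.000 − 120.000) = -0.400000.
Running total after k=2: 327015.
Order-3 term: 1/30240 · (0.00000 − 0.00000) = 0.00000.
Running total after k=3: 327015.
Order-4 term: −1/1209600 · (0.00000 − 0.00000) = 0.00000.

S_4 ≈ 327015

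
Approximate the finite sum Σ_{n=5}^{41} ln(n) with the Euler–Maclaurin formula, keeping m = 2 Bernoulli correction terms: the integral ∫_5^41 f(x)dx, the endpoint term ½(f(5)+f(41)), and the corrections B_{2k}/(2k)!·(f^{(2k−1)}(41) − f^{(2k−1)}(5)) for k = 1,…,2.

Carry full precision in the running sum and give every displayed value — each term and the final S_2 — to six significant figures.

S_2 ≈ 110.856

∫_5^41 ln(x) dx evaluates to 108.209.
Endpoint term: (f(5) + f(41))/2 = (1.60944 + 3.71357)/2 = 2.66150.
So far: 110.871.
k=1: B_{2}/(2)! × [f^{(1)}(41) − f^{(1)}(5)] = 1/12 × (0.0243902 − 0.200000) = -0.0146341.
After k=1: 110.856.
k=2: B_{4}/(4)! × [f^{(3)}(41) − f^{(3)}(5)] = −1/720 × (2.90187e-05 − 0.0160000) = 2.21819e-05.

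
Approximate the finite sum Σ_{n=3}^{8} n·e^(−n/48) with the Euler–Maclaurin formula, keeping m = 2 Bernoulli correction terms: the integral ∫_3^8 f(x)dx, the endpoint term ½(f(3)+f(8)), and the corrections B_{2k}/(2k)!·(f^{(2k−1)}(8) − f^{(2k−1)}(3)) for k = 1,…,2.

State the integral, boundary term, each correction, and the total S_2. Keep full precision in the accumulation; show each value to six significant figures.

∫_3^8 x·e^(−x/48) dx evaluates to 24.3403.
Endpoint term: (f(3) + f(8))/2 = (2.81824 + 6.77185)/2 = 4.79505.
Integral + boundary = 29.1353.
k=1: B_{2}/(2)! × [f^{(1)}(8) − f^{(1)}(3)] = 1/12 × (0.705401 − 0.880700) = -0.0146082.
Partial sum through k=1: 29.1207.
k=2: B_{4}/(4)! × [f^{(3)}(8) − f^{(3)}(3)] = −1/720 × (0.00104096 − 0.00119771) = 2.17714e-07.

S_2 ≈ 29.1207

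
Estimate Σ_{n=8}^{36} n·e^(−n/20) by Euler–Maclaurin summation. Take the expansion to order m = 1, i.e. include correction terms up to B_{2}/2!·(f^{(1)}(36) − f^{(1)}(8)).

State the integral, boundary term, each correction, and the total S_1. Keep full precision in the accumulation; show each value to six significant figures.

The integral term ∫_8^36 x·e^(−x/20) dx = 190.244.
Boundary: ½(f(8) + f(36)) = ½(5.36256 + 5.95076) = 5.65666.
Running total after boundary: 195.901.
k=1: B_{2}/(2)! × [f^{(1)}(36) − f^{(1)}(8)] = 1/12 × (-0.132239 − 0.402192) = -0.0445359.

S_1 ≈ 195.857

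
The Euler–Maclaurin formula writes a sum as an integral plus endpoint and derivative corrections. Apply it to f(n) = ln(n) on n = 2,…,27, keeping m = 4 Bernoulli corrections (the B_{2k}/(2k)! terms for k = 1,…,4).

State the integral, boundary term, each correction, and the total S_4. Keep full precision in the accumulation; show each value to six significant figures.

Integral: ∫_2^27 ln(x) dx = 62.6013.
Boundary: ½(f(2) + f(27)) = ½(0.693147 + 3.29584) = 1.99449.
So far: 64.5958.
Correction k=1: B_{2}/2! · (f^{(1)}(27) − f^{(1)}(2)) = 1/12 · (0.0370370 − 0.500000) = -0.0385802.
Partial sum through k=1: 64.5572.
Correction k=2: B_{4}/4! · (f^{(3)}(27) − f^{(3)}(2)) = −1/720 · (0.000101611 − 0.250000) = 0.000347081.
Partial sum through k=2: 64.5576.
Correction k=3: B_{6}/6! · (f^{(5)}(27) − f^{(5)}(2)) = 1/30240 · (1.67260e-06 − 0.750000) = -2.48015e-05.
Partial sum through k=3: 64.5575.
Correction k=4: B_{8}/8! · (f^{(7)}(27) − f^{(7)}(2)) = −1/1209600 · (6.88313e-08 − 5.62500) = 4.65030e-06.

S_4 ≈ 64.5575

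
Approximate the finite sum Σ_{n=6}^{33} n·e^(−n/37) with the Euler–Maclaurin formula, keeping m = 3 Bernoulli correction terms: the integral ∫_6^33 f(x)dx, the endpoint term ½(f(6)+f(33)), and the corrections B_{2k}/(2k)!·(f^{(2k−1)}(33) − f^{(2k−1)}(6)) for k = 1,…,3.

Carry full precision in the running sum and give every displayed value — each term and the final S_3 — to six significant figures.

S_3 ≈ 300.503

∫_6^33 x·e^(−x/37) dx evaluates to 291.244.
Endpoint term: (f(6) + f(33))/2 = (5.10182 + 13.5260)/2 = 9.31392.
So far: 300.558.
k=1: B_{2}/(2)! × [f^{(1)}(33) − f^{(1)}(6)] = 1/12 × (0.0443113 − 0.712416) = -0.0556754.
After k=1: 300.503.
k=2: B_{4}/(4)! × [f^{(3)}(33) − f^{(3)}(6)] = −1/720 × (0.000631169 − 0.00176262) = 1.57146e-06.
After k=2: 300.503.
k=3: B_{6}/(6)! × [f^{(5)}(33) − f^{(5)}(6)] = 1/30240 × (8.98444e-07 − 2.19492e-06) = -4.28728e-11.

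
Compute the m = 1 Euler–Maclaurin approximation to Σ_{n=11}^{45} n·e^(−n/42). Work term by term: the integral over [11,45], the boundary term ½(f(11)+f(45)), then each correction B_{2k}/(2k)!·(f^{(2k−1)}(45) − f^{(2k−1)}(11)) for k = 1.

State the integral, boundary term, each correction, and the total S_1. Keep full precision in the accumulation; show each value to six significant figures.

Integral: ∫_11^45 x·e^(−x/42) dx = 461.531.
Boundary: ½(f(11) + f(45)) = ½(8.46543 + 15.4133) = 11.9394.
Integral + boundary = 473.470.
Order-1 term: 1/12 · (-0.0244656 − 0.568027) = -0.0493743.

S_1 ≈ 473.421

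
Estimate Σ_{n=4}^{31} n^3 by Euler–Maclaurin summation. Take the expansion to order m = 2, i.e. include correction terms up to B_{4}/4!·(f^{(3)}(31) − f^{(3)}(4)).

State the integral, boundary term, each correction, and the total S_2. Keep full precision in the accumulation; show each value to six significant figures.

The integral term ∫_4^31 x^3 dx = 230816.
½[f(4) + f(31)] = ½[64.0000 + 29791.0] = 14927.5.
Integral + boundary = 245744.
k=1: B_{2}/(2)! × [f^{(1)}(31) − f^{(1)}(4)] = 1/12 × (2883.00 − 48.0000) = 236.250.
Partial sum through k=1: 245980.
k=2: B_{4}/(4)! × [f^{(3)}(31) − f^{(3)}(4)] = −1/720 × (6.00000 − 6.00000) = 0.00000.

S_2 ≈ 245980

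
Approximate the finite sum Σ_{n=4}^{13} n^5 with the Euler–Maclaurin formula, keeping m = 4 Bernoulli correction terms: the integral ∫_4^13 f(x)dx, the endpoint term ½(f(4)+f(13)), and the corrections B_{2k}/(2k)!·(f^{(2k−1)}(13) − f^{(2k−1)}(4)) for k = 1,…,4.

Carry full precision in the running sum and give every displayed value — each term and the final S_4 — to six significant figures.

S_4 ≈ 1.00172e+06

Integral: ∫_4^13 x^5 dx = 803786.
Boundary: ½(f(4) + f(13)) = ½(1024.00 + 371293) = 186158.
Integral + boundary = 989944.
Order-1 term: 1/12 · (142805 − 1280.00) = 11793.8.
After k=1: 1.00174e+06.
Order-2 term: −1/720 · (10140.0 − 960.000) = -12.7500.
After k=2: 1.00172e+06.
Order-3 term: 1/30240 · (120.000 − 120.000) = 0.00000.
After k=3: 1.00172e+06.
Order-4 term: −1/1209600 · (0.00000 − 0.00000) = 0.00000.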